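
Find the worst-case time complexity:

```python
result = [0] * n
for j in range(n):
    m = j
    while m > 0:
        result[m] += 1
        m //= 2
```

Time complexity: O(n log n).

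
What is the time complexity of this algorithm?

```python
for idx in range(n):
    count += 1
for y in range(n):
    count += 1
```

Time complexity: O(n).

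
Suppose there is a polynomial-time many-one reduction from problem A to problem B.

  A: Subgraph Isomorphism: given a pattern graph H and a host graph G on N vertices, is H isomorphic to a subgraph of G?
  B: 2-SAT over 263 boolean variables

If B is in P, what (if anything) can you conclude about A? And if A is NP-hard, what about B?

A poly-time reduction A <=_p B means any A-instance can be transformed to a B-instance in poly time.
If B is in P: compose the reduction with B's poly-time algorithm to solve A in poly time, so A is in P.
If A is NP-hard: every NP problem reduces to A, which reduces to B; composing reductions, every NP problem reduces to B, so B is NP-hard.
(Here in fact A is NP-complete and B is in P, so no such reduction is known -- its existence would imply P = NP; the analysis concerns only what the assumed reduction would or would not let you conclude.)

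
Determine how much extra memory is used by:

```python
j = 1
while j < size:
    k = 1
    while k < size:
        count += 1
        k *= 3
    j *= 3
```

Space complexity: O(1).
Only a constant amount of auxiliary storage is used; nothing grows with n.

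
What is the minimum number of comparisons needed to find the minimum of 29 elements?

Finding the minimum requires 28 comparisons, identical reasoning to finding the maximum. Each comparison eliminates one candidate.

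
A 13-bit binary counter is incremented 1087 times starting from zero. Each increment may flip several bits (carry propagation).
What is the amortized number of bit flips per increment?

Bit i flips on every 2^i-th increment, so over 1087 increments bit i flips floor(1087/2^i) times. Summing over i: total flips < 2 * 1087. Amortized: < 2 = O(1) per increment.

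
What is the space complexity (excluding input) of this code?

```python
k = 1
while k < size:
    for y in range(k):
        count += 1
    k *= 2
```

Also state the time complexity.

Space complexity: O(1).
Only a constant amount of auxiliary storage is used; nothing grows with n.
Time complexity: O(n).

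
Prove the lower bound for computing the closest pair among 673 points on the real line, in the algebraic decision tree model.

Reduction from element distinctness: given 673 reals, the closest-pair distance is 0 iff two are equal. Element distinctness has an Omega(n log n) lower bound in the algebraic decision tree model (Ben-Or). Therefore closest pair on a line also requires Omega(n log n). Sorting then a linear scan achieves this.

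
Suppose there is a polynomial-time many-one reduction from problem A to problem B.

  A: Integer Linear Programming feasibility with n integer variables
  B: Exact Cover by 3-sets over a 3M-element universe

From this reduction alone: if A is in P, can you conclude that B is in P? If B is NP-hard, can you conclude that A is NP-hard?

A poly-time reduction A <=_p B transfers tractability DOWN (B easy => A easy) and hardness UP (A hard => B hard), not the reverse.
From A in P, the reduction alone does NOT give B in P: any problem in P trivially reduces to SAT, yet SAT is not known to be in P.
From B NP-hard, the reduction alone does NOT give A NP-hard: again, easy problems reduce to hard ones.
(Here in fact A is NP-complete and B is NP-complete.)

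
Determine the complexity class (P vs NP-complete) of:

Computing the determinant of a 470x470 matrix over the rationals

This problem is in P: Gaussian elimination runs in O(n^3).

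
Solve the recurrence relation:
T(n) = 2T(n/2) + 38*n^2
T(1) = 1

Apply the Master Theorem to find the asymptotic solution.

a=2, b=2, f(n)=38*n^2. log_2(2) = 1 < 2. Case 3: T(n) = O(n^2).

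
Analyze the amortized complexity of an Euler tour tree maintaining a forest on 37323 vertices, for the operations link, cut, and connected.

An Euler tour tree stores each tree's Euler tour as a balanced BST keyed by tour position. On 37323 vertices: link concatenates two tours via O(1) splits/joins of size <= 2*37323 (O(log n)); cut splits the tour at the two occurrences of the edge (O(log n)); connected compares BST roots (O(log n) to find the root). All O(log n) amortized.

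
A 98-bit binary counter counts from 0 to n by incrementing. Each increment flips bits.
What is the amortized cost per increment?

Bit i flips every 2^i increments. Total flips over n increments: sum_{i=0}^{98} n/2^i < 2n. Amortized cost: 2n/n = O(1).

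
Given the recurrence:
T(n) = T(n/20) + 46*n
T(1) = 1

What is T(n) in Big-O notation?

Geometric series: 46*n*(1 + 1/20 + 1/20^2 + ...) = O(n). T(n) = O(n).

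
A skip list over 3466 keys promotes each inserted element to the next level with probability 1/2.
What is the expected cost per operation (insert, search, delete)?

Expected number of levels is O(log_2(3466)) = O(log n). A search visits O(1) expected nodes per level over O(log n) levels. Insert/delete are a search plus O(1) pointer updates per level. Expected O(log n) per operation.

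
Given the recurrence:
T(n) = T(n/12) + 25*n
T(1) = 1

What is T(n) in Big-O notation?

Geometric series: 25*n*(1 + 1/12 + 1/12^2 + ...) = O(n). T(n) = O(n).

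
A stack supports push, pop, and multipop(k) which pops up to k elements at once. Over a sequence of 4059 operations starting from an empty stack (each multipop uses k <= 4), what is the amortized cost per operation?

Each element is pushed exactly once and popped at most once (whether by pop or as part of a multipop). So the total number of individual pops over the whole sequence is at most the number of pushes, which is at most 4059. Total work <= 2 * 4059, hence O(1) amortized per operation.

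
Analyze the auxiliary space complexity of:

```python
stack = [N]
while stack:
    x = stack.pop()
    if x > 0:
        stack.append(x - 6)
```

Space complexity: O(1).
Only a constant amount of auxiliary storage is used; nothing grows with n.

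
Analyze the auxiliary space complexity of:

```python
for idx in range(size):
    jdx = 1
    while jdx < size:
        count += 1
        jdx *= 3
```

Space complexity: O(1).
Only a constant amount of auxiliary storage is used; nothing grows with n.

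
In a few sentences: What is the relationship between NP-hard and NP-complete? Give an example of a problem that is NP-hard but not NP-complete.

NP-hard: at least as hard as any NP problem (but need not be in NP). NP-complete = NP-hard intersection NP. The Halting Problem is NP-hard but undecidable (not in NP). The optimization version of TSP is NP-hard but not a decision problem.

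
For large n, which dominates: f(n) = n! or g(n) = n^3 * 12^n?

f(n) = n! grows faster: by Stirling n! ~ (n/e)^n sqrt(2*pi*n); (n/e)^n eventually dominates n^3 * 12^n.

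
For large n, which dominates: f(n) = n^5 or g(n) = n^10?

g(n) = n^10 grows faster: n^10/n^5 = n^5 -> infinity.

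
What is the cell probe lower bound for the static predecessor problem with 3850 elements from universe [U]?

The Patrascu-Thorup lower bound shows any data structure on n = 3850 elements using O(n * polylog(n)) space requires Omega(log log U) query time. van Emde Boas trees achieve O(log log U) with O(U) space.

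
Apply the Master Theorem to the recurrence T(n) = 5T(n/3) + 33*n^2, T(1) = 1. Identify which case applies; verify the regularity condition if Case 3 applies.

a=5, b=3, f(n)=33*n^2.
log_3(5) = 1.465 < 2.
f(n) = Omega(n^(1.465+epsilon)) for some epsilon > 0, so Case 3 is the candidate.
Regularity: a*f(n/b) = 5*33*(n/3)^2 = (5/9)*33*n^2 <= c*f(n) with c = 5/9 < 1. Satisfied.
Case 3: T(n) = Theta(n^2).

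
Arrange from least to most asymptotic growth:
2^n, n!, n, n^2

Ordered by growth rate: n < n^2 < 2^n < n!.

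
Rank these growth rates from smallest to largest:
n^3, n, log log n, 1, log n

Ordered by growth rate: 1 < log log n < log n < n < n^3.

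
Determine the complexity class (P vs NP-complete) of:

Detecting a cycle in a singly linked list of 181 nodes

This problem is in P: Floyd's tortoise-and-hare runs in O(n) time, O(1) space.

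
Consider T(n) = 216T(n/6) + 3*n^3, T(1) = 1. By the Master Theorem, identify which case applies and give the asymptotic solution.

a=216, b=6, f(n)=3*n^3.
log_6(216) = 3, so n^(log_b(a)) = n^3.
f(n) = Theta(n^3), so Case 2 applies.
T(n) = Theta(n^3 log n).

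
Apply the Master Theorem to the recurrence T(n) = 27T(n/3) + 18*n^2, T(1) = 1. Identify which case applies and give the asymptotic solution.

a=27, b=3, f(n)=18*n^2.
log_3(27) = 3 > 2.
Since f(n) = O(n^2) is polynomially smaller than n^3, Case 1 applies.
T(n) = Theta(n^3).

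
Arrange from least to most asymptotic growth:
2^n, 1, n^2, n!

Ordered by growth rate: 1 < n^2 < 2^n < n!.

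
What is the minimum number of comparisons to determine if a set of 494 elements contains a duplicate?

Determining if 494 elements are all distinct requires Omega(n log n) comparisons in the comparison model. This follows from the element distinctness lower bound.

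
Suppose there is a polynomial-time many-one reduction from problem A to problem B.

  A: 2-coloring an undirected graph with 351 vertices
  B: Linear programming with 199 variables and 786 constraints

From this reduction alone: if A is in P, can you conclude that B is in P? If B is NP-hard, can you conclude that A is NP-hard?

A poly-time reduction A <=_p B transfers tractability DOWN (B easy => A easy) and hardness UP (A hard => B hard), not the reverse.
From A in P, the reduction alone does NOT give B in P: any problem in P trivially reduces to SAT, yet SAT is not known to be in P.
From B NP-hard, the reduction alone does NOT give A NP-hard: again, easy problems reduce to hard ones.
(Here in fact A is P and B is P.)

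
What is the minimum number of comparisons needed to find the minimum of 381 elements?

Finding the minimum requires 380 comparisons, identical reasoning to finding the maximum. Each comparison eliminates one candidate.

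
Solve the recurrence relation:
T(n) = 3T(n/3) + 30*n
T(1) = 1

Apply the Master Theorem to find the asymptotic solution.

a=3, b=3, f(n)=30*n. log_3(3) = 1. Case 2: T(n) = O(n log n).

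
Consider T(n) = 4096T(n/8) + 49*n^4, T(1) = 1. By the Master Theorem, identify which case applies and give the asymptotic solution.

a=4096, b=8, f(n)=49*n^4.
log_8(4096) = 4, so n^(log_b(a)) = n^4.
f(n) = Theta(n^4), so Case 2 applies.
T(n) = Theta(n^4 log n).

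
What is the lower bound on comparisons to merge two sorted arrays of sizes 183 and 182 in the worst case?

Adversary: with |183 - 182| <= 1 the inputs can be fully interleaved so that every adjacent pair in the merged output comes from different arrays. Then each of the 364 adjacent pairs must be directly compared, or the algorithm cannot determine their relative order. Standard merge meets this bound.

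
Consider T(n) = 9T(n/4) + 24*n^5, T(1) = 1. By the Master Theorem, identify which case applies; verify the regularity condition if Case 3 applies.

a=9, b=4, f(n)=24*n^5.
log_4(9) = 1.585 < 5.
f(n) = Omega(n^(1.585+epsilon)) for some epsilon > 0, so Case 3 is the candidate.
Regularity: a*f(n/b) = 9*24*(n/4)^5 = (9/1024)*24*n^5 <= c*f(n) with c = 9/1024 < 1. Satisfied.
Case 3: T(n) = Theta(n^5).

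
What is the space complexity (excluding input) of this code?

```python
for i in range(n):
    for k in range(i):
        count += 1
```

Space complexity: O(1).
Only a constant amount of auxiliary storage is used; nothing grows with n.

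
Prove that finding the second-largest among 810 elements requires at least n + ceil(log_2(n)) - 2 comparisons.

Lower bound (adversary): identifying the maximum requires 810-1 comparisons (each eliminates one candidate). Assign weight 1 to each element; on each comparison the adversary lets the heavier side win and gives it the loser's weight. The max ends with weight 810, but each comparison it wins at most doubles its weight, so the max must win >= ceil(log_2(810)) = 10 comparisons. The second-largest is one of those 10 direct losers to the max, and identifying which one is largest needs >= 10-1 further comparisons. Total >= 810-1 + 10-1 = 818.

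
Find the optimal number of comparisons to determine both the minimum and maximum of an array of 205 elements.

Naive approach: 408 comparisons (204 for max + 204 for min).
Optimal: Compare elements in pairs first (floor(n/2) = 102 comparisons), then find max among winners and min among losers (102 comparisons each).
Total: ceil(3n/2) - 2 = 306 comparisons. An adversary argument shows this is also a lower bound.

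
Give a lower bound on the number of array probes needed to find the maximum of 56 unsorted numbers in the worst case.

Adversary: any unprobed cell could hold a value larger than everything seen so far. If fewer than 56 cells are probed, the adversary places the max in an unprobed cell. So all 56 cells must be examined; together with 56-1 comparisons this is tight.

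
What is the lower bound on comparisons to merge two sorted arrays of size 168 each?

To merge two sorted arrays of size 168, we need at least 335 comparisons in the worst case. An adversary can force every element to be compared.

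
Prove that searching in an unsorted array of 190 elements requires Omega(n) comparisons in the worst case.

An adversary can always place the target in the last position checked. Until all 190 positions are examined, the target might be in any unchecked position. Therefore 190 comparisons are necessary.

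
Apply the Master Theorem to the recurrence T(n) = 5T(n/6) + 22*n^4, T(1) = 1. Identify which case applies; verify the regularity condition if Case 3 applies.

a=5, b=6, f(n)=22*n^4.
log_6(5) = 0.8982 < 4.
f(n) = Omega(n^(0.8982+epsilon)) for some epsilon > 0, so Case 3 is the candidate.
Regularity: a*f(n/b) = 5*22*(n/6)^4 = (5/1296)*22*n^4 <= c*f(n) with c = 5/1296 < 1. Satisfied.
Case 3: T(n) = Theta(n^4).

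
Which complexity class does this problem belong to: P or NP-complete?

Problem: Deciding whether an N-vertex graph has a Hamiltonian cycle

This problem is NP-complete: one of Karp's 21 NP-complete problems.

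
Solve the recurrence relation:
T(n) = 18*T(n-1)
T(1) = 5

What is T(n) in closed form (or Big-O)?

Each step multiplies by 18. T(n) = T(1)*18^(n-1) = 5*18^(n-1).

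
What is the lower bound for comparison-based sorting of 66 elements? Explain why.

A comparison-based sorting algorithm corresponds to a decision tree. With 66! possible permutations, the tree has 66! leaves. The height is at least log_2(66!) = Omega(n log n) by Stirling's approximation.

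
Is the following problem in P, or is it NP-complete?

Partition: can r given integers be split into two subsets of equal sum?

This problem is NP-complete: Subset Sum reduces to it (one of Karp's 21 NP-complete problems).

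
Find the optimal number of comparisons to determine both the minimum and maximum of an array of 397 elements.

Naive approach: 792 comparisons (396 for max + 396 for min).
Optimal: Compare elements in pairs first (floor(n/2) = 198 comparisons), then find max among winners and min among losers (198 comparisons each).
Total: ceil(3n/2) - 2 = 594 comparisons. An adversary argument shows this is also a lower bound.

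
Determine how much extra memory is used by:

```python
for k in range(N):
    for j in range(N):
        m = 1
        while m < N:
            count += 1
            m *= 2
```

Space complexity: O(1).
Only a constant amount of auxiliary storage is used; nothing grows with n.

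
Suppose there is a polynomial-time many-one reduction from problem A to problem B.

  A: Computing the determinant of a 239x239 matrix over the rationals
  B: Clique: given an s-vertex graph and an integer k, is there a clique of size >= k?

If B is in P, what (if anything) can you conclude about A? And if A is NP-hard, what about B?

A poly-time reduction A <=_p B means any A-instance can be transformed to a B-instance in poly time.
If B is in P: compose the reduction with B's poly-time algorithm to solve A in poly time, so A is in P.
If A is NP-hard: every NP problem reduces to A, which reduces to B; composing reductions, every NP problem reduces to B, so B is NP-hard.
(Here in fact A is P and B is NP-complete.)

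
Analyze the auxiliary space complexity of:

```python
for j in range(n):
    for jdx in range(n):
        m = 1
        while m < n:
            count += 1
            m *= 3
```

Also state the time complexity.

Space complexity: O(1).
Only a constant amount of auxiliary storage is used; nothing grows with n.
Time complexity: O(n^2 log n).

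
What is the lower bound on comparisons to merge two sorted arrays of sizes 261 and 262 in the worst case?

Adversary: with |261 - 262| <= 1 the inputs can be fully interleaved so that every adjacent pair in the merged output comes from different arrays. Then each of the 522 adjacent pairs must be directly compared, or the algorithm cannot determine their relative order. Standard merge meets this bound.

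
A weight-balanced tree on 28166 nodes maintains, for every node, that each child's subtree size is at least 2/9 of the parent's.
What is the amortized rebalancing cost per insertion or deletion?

With balance ratio 2/9, tree height is O(log_{9/2}(28166)) = O(log n). A rebalance at a node of size s costs O(s) but requires Omega(s) updates in that subtree to retrigger. Summed over the O(log n) ancestors of the touched leaf, amortized rebalancing is O(log n).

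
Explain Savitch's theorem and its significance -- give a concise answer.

Savitch's theorem states that NSPACE(f(n)) is contained in DSPACE(f(n)^2) for f(n) >= log n. In particular, NPSPACE = PSPACE, meaning nondeterminism does not significantly help for space-bounded computation. This contrasts with time, where we do not know if P = NP.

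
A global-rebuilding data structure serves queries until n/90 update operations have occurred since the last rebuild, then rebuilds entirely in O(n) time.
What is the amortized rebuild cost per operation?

The O(n) rebuild is triggered by n/90 operations, so each contributes O(n)/(n/90) = O(90) = O(1) to the rebuild cost.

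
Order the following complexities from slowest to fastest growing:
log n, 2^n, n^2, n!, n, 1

Ordered by growth rate: 1 < log n < n < n^2 < 2^n < n!.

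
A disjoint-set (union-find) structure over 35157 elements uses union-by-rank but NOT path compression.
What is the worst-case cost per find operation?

Union-by-rank alone keeps every tree's height <= log_2(35157) ~= 15.1. Each find traverses from a node to its root, costing O(height) = O(log n). Without path compression this bound is tight.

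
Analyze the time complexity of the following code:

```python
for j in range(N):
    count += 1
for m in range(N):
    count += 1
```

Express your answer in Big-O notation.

Time complexity: O(n).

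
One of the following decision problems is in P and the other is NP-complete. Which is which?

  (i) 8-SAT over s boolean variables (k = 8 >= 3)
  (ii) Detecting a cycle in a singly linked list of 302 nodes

(i) is NP-complete: 3-SAT is NP-complete (Cook-Levin); k-SAT for k>=3 reduces from 3-SAT.
(ii) is P: Floyd's tortoise-and-hare runs in O(n) time, O(1) space.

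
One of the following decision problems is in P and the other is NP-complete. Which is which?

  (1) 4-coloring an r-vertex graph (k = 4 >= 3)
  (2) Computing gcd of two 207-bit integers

(1) is NP-complete: graph k-coloring for k>=3 is NP-complete by reduction from 3-SAT.
(2) is P: the Euclidean algorithm runs in polynomial time in the bit-length.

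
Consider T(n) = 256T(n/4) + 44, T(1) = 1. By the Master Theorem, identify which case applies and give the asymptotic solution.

a=256, b=4, f(n)=44.
log_4(256) = 4 > 0.
Since f(n) = O(n^0) is polynomially smaller than n^4, Case 1 applies.
T(n) = Theta(n^4).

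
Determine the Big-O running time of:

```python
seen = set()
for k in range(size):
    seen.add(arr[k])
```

Time complexity: O(n).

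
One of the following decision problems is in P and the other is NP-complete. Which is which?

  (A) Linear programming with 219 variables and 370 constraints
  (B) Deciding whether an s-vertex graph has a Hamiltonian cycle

(A) is P: the ellipsoid and interior-point methods run in polynomial time.
(B) is NP-complete: one of Karp's 21 NP-complete problems.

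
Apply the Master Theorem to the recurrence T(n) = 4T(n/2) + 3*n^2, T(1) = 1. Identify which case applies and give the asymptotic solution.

a=4, b=2, f(n)=3*n^2.
log_2(4) = 2, so n^(log_b(a)) = n^2.
f(n) = Theta(n^2), so Case 2 applies.
T(n) = Theta(n^2 log n).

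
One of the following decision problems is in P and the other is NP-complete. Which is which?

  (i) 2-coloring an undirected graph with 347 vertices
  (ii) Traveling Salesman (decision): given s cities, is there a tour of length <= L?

(i) is P: 2-coloring is bipartiteness testing via BFS, O(V+E).
(ii) is NP-complete: reduces from Hamiltonian Cycle.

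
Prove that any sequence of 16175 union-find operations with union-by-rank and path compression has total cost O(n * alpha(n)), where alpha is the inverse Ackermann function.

Using Tarjan's analysis with rank-based potential function. Union-by-rank keeps tree height O(log n). Path compression flattens paths during find. For n = 16175 operations, total cost is O(n * alpha(n)), effectively O(n) since alpha grows incredibly slowly.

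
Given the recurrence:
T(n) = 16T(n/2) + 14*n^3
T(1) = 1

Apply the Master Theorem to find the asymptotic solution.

a=16, b=2, f(n)=14*n^3. log_2(16) = 4. Case 1 of Master Theorem: T(n) = O(n^4).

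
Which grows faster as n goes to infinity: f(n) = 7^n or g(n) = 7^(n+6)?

f(n) = 7^n and g(n) = 7^(n+6) are Theta of each other: 7^(n+6) = 7^6 * 7^n = Theta(7^n).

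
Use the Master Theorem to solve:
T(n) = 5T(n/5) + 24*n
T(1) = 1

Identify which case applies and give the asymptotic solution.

a=5, b=5, f(n)=24*n.
log_5(5) = 1, so n^(log_b(a)) = n.
f(n) = Theta(n), so Case 2 applies.
T(n) = Theta(n log n).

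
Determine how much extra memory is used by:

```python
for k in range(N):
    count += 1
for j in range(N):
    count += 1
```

Space complexity: O(1).
Only a constant amount of auxiliary storage is used; nothing grows with n.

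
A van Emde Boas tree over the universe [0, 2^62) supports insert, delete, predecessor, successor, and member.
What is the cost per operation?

vEB recursively partitions [0, 4611686018427387904) into sqrt(u) clusters of size sqrt(u). Each operation recurses into either one cluster or the summary, never both: T(u) = T(sqrt(u)) + O(1) => T(u) = O(log log u) = O(log 62). This is worst-case, not just amortized.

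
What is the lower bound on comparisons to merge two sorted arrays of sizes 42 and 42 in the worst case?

Adversary: with |42 - 42| <= 1 the inputs can be fully interleaved so that every adjacent pair in the merged output comes from different arrays. Then each of the 83 adjacent pairs must be directly compared, or the algorithm cannot determine their relative order. Standard merge meets this bound.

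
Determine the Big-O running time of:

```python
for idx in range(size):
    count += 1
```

Time complexity: O(n).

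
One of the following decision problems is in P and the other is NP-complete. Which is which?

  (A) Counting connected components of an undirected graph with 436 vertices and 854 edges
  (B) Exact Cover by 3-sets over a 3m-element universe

(A) is P: BFS/DFS visits each vertex and edge once: O(V+E).
(B) is NP-complete: one of Karp's 21 NP-complete problems.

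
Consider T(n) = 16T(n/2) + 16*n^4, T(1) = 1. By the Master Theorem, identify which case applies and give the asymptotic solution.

a=16, b=2, f(n)=16*n^4.
log_2(16) = 4, so n^(log_b(a)) = n^4.
f(n) = Theta(n^4), so Case 2 applies.
T(n) = Theta(n^4 log n).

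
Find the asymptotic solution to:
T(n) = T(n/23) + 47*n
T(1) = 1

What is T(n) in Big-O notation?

Geometric series: 47*n*(1 + 1/23 + 1/23^2 + ...) = O(n). T(n) = O(n).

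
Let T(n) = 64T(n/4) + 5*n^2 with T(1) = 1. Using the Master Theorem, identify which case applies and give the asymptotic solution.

a=64, b=4, f(n)=5*n^2.
log_4(64) = 3 > 2.
Since f(n) = O(n^2) is polynomially smaller than n^3, Case 1 applies.
T(n) = Theta(n^3).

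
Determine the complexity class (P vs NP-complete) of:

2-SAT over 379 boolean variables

This problem is in P: 2-SAT is solvable in linear time via implication-graph SCCs.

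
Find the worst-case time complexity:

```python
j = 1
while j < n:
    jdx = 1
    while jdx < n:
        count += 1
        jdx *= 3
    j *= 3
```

Time complexity: O(log^2 n).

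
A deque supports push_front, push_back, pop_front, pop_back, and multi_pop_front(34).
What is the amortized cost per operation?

Assign 2 credits to each push operation. A pop uses 1 saved credit. multi_pop_front(34) uses up to 34 saved credits from previous pushes. Credits never go negative. Amortized cost is O(1).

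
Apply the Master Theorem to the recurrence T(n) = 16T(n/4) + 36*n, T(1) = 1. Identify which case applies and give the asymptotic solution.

a=16, b=4, f(n)=36*n.
log_4(16) = 2 > 1.
Since f(n) = O(n^1) is polynomially smaller than n^2, Case 1 applies.
T(n) = Theta(n^2).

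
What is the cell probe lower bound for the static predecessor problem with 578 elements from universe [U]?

The Patrascu-Thorup lower bound shows any data structure on n = 578 elements using O(n * polylog(n)) space requires Omega(log log U) query time. van Emde Boas trees achieve O(log log U) with O(U) space.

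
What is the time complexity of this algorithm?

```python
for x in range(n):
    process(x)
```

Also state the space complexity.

Time complexity: O(n).
Space complexity: O(1).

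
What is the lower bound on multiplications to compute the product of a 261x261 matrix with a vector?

A 261x261 matrix-vector product has 261 inner products of length 261. Output depends on all 261^2 = 68121 matrix entries. At least 68121 multiplications needed.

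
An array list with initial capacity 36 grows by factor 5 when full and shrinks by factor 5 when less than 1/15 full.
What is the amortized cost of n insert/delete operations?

Using potential function Phi = |5*size - capacity|. Resizing costs are offset by potential release. Amortized O(1) per operation.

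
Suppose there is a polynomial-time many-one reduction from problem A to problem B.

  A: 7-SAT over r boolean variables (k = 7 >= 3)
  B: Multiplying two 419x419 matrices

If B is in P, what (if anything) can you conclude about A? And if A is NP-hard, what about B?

A poly-time reduction A <=_p B means any A-instance can be transformed to a B-instance in poly time.
If B is in P: compose the reduction with B's poly-time algorithm to solve A in poly time, so A is in P.
If A is NP-hard: every NP problem reduces to A, which reduces to B; composing reductions, every NP problem reduces to B, so B is NP-hard.
(Here in fact A is NP-complete and B is in P, so no such reduction is known -- its existence would imply P = NP; the analysis concerns only what the assumed reduction would or would not let you conclude.)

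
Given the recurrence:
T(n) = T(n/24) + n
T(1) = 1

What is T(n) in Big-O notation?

Geometric series: n*(1 + 1/24 + 1/24^2 + ...) = O(n). T(n) = O(n).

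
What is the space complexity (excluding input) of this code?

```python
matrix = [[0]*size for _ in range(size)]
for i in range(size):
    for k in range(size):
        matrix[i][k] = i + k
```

Space complexity: O(n^2).
A 2D structure of size n x n is allocated.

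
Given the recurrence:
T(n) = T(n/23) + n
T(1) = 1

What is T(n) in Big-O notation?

Geometric series: n*(1 + 1/23 + 1/23^2 + ...) = O(n). T(n) = O(n).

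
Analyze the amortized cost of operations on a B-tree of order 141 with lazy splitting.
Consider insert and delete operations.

In a B-tree of order 141, a node splits when it has 141 keys. With lazy splitting, we use potential Phi = number of full nodes + number of near-empty nodes. Each split costs O(1) but reduces potential. Between splits, at least 70 insertions must occur in that node. Amortized structural cost is O(1) per operation, plus O(log_141 n) traversal.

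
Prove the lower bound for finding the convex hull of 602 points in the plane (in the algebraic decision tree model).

Reduction from sorting: given 602 numbers x_1,...,x_{602}, map x_i to the point (x_i, x_i^2) on the parabola y = x^2. All points are on the convex hull, and walking the hull gives them in sorted x-order. Since sorting requires Omega(n log n), so does planar convex hull.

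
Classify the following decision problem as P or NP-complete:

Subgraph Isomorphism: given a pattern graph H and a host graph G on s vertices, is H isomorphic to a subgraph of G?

This problem is NP-complete: generalizes Clique and Hamiltonian Path (pattern size is part of the input).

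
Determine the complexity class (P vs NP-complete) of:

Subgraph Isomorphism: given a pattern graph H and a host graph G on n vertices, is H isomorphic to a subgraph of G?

This problem is NP-complete: generalizes Clique and Hamiltonian Path (pattern size is part of the input).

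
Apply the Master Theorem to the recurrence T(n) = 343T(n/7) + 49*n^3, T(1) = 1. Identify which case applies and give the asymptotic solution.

a=343, b=7, f(n)=49*n^3.
log_7(343) = 3, so n^(log_b(a)) = n^3.
f(n) = Theta(n^3), so Case 2 applies.
T(n) = Theta(n^3 log n).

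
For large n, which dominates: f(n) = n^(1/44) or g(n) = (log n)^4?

f(n) = n^(1/44) grows faster: any positive power of n dominates any polylog.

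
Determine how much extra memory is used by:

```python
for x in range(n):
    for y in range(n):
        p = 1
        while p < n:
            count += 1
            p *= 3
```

Space complexity: O(1).
Only a constant amount of auxiliary storage is used; nothing grows with n.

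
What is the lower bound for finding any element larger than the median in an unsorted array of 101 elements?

To find an element larger than the median of 101 elements, we must see Omega(n) elements. Without seeing enough elements, an adversary can make any unseen element the median.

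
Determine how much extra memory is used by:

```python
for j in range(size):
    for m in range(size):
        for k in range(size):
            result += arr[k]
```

Space complexity: O(1).
Only a constant amount of auxiliary storage is used; nothing grows with n.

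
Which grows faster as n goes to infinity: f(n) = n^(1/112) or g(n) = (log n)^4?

f(n) = n^(1/112) grows faster: any positive power of n dominates any polylog.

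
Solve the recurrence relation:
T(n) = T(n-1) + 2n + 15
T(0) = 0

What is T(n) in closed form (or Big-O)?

Dominant term in sum is 2*sum(i, i=1..n) = 2*n*(n+1)/2 = O(n^2).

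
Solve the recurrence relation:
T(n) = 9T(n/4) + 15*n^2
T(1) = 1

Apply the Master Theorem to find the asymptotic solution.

a=9, b=4, f(n)=15*n^2. log_4(9) = 1.585 < 2. Case 3: T(n) = O(n^2).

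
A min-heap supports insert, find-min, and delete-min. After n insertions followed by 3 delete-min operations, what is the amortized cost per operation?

Insert takes O(log n) worst case. Delete-min takes O(log n). Over a sequence of n inserts and 3 delete-mins, total cost is O((n + 3) log n). Amortized per operation: O(log n).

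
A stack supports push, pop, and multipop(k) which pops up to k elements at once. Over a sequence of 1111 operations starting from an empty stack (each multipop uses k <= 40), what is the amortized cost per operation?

Each element is pushed exactly once and popped at most once (whether by pop or as part of a multipop). So the total number of individual pops over the whole sequence is at most the number of pushes, which is at most 1111. Total work <= 2 * 1111, hence O(1) amortized per operation.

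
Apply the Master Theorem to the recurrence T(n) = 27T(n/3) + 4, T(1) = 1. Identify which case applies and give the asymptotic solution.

a=27, b=3, f(n)=4.
log_3(27) = 3 > 0.
Since f(n) = O(n^0) is polynomially smaller than n^3, Case 1 applies.
T(n) = Theta(n^3).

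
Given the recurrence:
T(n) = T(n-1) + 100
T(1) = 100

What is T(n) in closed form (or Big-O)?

Unrolling: T(n) = T(n-1) + 100 = T(n-2) + 2*100 = ... = T(1) + (n-1)*100 = 100 + (n-1)*100 = 100n.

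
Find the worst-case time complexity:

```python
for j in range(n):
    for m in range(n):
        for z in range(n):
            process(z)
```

Time complexity: O(n^3).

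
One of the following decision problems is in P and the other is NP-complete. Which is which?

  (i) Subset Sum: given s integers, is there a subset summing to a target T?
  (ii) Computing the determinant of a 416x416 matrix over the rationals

(i) is NP-complete: one of Karp's 21 NP-complete problems.
(ii) is P: Gaussian elimination runs in O(n^3).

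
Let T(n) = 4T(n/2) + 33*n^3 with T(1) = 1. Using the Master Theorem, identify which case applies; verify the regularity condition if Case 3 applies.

a=4, b=2, f(n)=33*n^3.
log_2(4) = 2 < 3.
f(n) = Omega(n^(2+epsilon)) for some epsilon > 0, so Case 3 is the candidate.
Regularity: a*f(n/b) = 4*33*(n/2)^3 = (4/8)*33*n^3 <= c*f(n) with c = 4/8 < 1. Satisfied.
Case 3: T(n) = Theta(n^3).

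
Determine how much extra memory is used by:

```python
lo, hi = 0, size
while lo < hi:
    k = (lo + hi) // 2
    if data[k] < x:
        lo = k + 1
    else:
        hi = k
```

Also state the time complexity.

Space complexity: O(1).
Only a constant amount of auxiliary storage is used; nothing grows with n.
Time complexity: O(log n).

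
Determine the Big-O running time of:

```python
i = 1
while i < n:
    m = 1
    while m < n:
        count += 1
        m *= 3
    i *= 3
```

Time complexity: O(log^2 n).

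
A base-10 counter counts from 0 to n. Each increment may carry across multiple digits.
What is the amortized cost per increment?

Digit at position i changes every 10^i increments. Total digit changes over n increments: n * 10/(10-1) = O(n). Amortized: O(1).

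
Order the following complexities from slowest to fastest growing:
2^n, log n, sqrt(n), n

Ordered by growth rate: log n < sqrt(n) < n < 2^n.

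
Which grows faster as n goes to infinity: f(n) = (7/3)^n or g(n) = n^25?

f(n) = (7/3)^n grows faster: (7/3)^n is exponential with base 7/3 > 1, dominating every polynomial.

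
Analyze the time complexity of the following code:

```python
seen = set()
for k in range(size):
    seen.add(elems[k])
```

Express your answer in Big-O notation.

Time complexity: O(n).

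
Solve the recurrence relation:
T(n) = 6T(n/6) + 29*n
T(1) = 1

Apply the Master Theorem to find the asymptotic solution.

a=6, b=6, f(n)=29*n. log_6(6) = 1. Case 2: T(n) = O(n log n).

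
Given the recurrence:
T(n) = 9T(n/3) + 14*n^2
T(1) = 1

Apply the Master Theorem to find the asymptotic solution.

a=9, b=3, f(n)=14*n^2. log_3(9) = 2. Case 2: T(n) = O(n^2 log n).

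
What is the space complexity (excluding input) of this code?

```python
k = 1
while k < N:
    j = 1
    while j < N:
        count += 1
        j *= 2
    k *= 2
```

Space complexity: O(1).
Only a constant amount of auxiliary storage is used; nothing grows with n.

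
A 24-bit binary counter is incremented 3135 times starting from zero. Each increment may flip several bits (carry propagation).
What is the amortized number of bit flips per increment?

Bit i flips on every 2^i-th increment, so over 3135 increments bit i flips floor(3135/2^i) times. Summing over i: total flips < 2 * 3135. Amortized: < 2 = O(1) per increment.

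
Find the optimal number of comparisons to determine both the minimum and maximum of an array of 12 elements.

Naive approach: 22 comparisons (11 for max + 11 for min).
Optimal: Compare elements in pairs first (floor(n/2) = 6 comparisons), then find max among winners and min among losers (5 comparisons each).
Total: ceil(3n/2) - 2 = 16 comparisons. An adversary argument shows this is also a lower bound.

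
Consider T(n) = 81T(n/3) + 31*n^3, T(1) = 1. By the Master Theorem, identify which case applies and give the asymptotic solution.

a=81, b=3, f(n)=31*n^3.
log_3(81) = 4 > 3.
Since f(n) = O(n^3) is polynomially smaller than n^4, Case 1 applies.
T(n) = Theta(n^4).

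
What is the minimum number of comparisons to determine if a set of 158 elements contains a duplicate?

Determining if 158 elements are all distinct requires Omega(n log n) comparisons in the comparison model. This follows from the element distinctness lower bound.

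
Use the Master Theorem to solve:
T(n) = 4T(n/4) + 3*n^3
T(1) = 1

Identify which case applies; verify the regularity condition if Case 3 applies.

a=4, b=4, f(n)=3*n^3.
log_4(4) = 1 < 3.
f(n) = Omega(n^(1+epsilon)) for some epsilon > 0, so Case 3 is the candidate.
Regularity: a*f(n/b) = 4*3*(n/4)^3 = (4/64)*3*n^3 <= c*f(n) with c = 4/64 < 1. Satisfied.
Case 3: T(n) = Theta(n^3).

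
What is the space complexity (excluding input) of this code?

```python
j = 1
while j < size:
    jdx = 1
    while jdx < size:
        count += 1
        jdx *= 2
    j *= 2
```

Space complexity: O(1).
Only a constant amount of auxiliary storage is used; nothing grows with n.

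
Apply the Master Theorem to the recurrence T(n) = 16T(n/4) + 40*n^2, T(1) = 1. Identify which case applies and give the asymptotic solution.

a=16, b=4, f(n)=40*n^2.
log_4(16) = 2, so n^(log_b(a)) = n^2.
f(n) = Theta(n^2), so Case 2 applies.
T(n) = Theta(n^2 log n).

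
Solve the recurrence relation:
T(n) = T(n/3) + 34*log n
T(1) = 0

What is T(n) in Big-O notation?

Each of the log_3(n) levels adds O(log n). T(n) = O(log^2 n).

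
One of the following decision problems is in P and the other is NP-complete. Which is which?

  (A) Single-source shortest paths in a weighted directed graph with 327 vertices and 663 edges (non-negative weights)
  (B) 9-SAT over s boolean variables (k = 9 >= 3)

(A) is P: Dijkstra's algorithm runs in O((V+E) log V).
(B) is NP-complete: 3-SAT is NP-complete (Cook-Levin); k-SAT for k>=3 reduces from 3-SAT.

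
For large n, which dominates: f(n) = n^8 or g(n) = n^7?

f(n) = n^8 grows faster: n^8/n^7 = n^1 -> infinity.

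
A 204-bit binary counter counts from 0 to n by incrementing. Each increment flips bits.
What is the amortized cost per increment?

Bit i flips every 2^i increments. Total flips over n increments: sum_{i=0}^{204} n/2^i < 2n. Amortized cost: 2n/n = O(1).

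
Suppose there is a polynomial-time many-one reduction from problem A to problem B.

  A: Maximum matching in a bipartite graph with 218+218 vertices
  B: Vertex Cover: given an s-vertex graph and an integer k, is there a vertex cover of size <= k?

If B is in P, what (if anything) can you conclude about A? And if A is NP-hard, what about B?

A poly-time reduction A <=_p B means any A-instance can be transformed to a B-instance in poly time.
If B is in P: compose the reduction with B's poly-time algorithm to solve A in poly time, so A is in P.
If A is NP-hard: every NP problem reduces to A, which reduces to B; composing reductions, every NP problem reduces to B, so B is NP-hard.
(Here in fact A is P and B is NP-complete.)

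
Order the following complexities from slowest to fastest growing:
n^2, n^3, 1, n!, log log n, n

Ordered by growth rate: 1 < log log n < n < n^2 < n^3 < n!.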